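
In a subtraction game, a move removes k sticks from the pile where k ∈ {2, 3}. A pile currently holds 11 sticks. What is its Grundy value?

Compute g(0), g(1), … for moves {2, 3}:
k:     0  1  2  3  4  5  6  7  8  9 10 11
g(k):  0  0  1  1  2  0  0  1  1  2  0  0
So g(11) = 0.

0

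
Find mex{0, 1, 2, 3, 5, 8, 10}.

4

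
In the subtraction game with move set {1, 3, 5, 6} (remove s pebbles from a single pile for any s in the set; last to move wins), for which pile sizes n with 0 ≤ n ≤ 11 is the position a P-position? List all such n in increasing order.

0, 2, 4, 11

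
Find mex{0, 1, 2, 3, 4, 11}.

5

The values 0, 1, 2, 3, 4 are all present; 5 is the first non-negative integer missing from the set.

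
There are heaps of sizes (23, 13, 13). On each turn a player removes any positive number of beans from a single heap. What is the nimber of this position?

Bitwise XOR of the heap sizes:
  10111  (23)
  01101  (13)
  01101  (13)
  -----
  10111  (23)

23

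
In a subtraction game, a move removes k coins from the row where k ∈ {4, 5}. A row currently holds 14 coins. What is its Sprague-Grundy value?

Build the Grundy sequence with g(k) = mex{g(k−s) : s ∈ {4, 5}, s ≤ k}:
g(0) = mex{} = 0
g(1) = mex{} = 0
g(2) = mex{} = 0
g(3) = mex{} = 0
g(4) = mex{0} = 1
g(5) = mex{0} = 1
g(6) = mex{0} = 1
g(7) = mex{0} = 1
g(8) = mex{0,1} = 2
g(9) = mex{1} = 0
g(10) = mex{1} = 0
g(11) = mex{1} = 0
g(12) = mex{1,2} = 0
g(13) = mex{0,2} = 1
g(14) = mex{0} = 1
So g(14) = 1.

1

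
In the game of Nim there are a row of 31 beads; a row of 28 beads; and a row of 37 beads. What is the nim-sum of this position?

Bitwise XOR of the heap sizes:
  011111  (31)
  011100  (28)
  100101  (37)
  ------
  100110  (38)

38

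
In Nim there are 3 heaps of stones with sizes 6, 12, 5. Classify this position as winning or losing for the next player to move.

Winning position

In binary:
  0110  (6)
  1100  (12)
  0101  (5)
  ----
  1111  (15)
The nim-sum is 15 ≠ 0, so this is an N-position: the player to move can win.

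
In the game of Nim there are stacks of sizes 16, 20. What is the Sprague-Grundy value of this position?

In binary:
  10000  (16)
  10100  (20)
  -----
  00100  (4)

4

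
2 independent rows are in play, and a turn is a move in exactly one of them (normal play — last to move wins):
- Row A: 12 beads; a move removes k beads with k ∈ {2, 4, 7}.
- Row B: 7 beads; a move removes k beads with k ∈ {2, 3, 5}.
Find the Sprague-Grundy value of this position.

Build the Grundy sequence for row A with g(k) = mex{g(k−s) : s ∈ {2, 4, 7}, s ≤ k}:
k:     0  1  2  3  4  5  6  7  8  9 10 11 12
g(k):  0  0  1  1  2  2  0  3  1  0  2  1  0
So g(12) = 0.
Build the Grundy sequence for row B with g(k) = mex{g(k−s) : s ∈ {2, 3, 5}, s ≤ k}:
g(0) = mex{} = 0
g(1) = mex{} = 0
g(2) = mex{0} = 1
g(3) = mex{0} = 1
g(4) = mex{0,1} = 2
g(5) = mex{0,1} = 2
g(6) = mex{0,1,2} = 3
g(7) = mex{1,2} = 0
So g(7) = 0.
The value of a disjunctive sum is the nim-sum of the parts.
Combined value = 0 XOR 0 = 0.

0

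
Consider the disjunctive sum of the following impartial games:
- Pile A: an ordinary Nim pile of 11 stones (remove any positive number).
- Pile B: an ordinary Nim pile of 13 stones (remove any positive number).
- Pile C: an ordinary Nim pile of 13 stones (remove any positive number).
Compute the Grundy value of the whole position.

11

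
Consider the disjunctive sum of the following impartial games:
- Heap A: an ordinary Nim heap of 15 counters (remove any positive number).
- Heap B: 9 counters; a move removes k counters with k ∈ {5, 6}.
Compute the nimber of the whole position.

14

Heap A is a plain Nim heap of size 15, so its Grundy value is 15.
Grundy values for heap B (subtraction set {5, 6}):
k:     0  1  2  3  4  5  6  7  8  9
g(k):  0  0  0  0  0  1  1  1  1  1
So g(9) = 1.
By the Sprague-Grundy theorem, the Grundy value of a sum of independent games is the XOR of the component values.
Combined value = 15 ⊕ 1 = 14.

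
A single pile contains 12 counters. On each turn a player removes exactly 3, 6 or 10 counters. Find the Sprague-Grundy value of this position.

Grundy values for subtraction set {3, 6, 10}:
k:     0  1  2  3  4  5  6  7  8  9 10 11 12
g(k):  0  0  0  1  1  1  2  2  2  0  3  3  1
So g(12) = 1.

1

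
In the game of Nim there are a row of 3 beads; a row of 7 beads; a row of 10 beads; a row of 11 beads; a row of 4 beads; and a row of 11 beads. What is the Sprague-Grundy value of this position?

10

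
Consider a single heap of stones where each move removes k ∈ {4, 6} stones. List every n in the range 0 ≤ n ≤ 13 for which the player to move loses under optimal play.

Compute g(0), g(1), … for moves {4, 6}:
k:     0  1  2  3  4  5  6  7  8  9 10 11 12 13
g(k):  0  0  0  0  1  1  1  1  2  2  0  0  0  0
The P-positions (g = 0) in 0..13 are 0, 1, 2, 3, 10, 11, 12, 13.

0, 1, 2, 3, 10, 11, 12, 13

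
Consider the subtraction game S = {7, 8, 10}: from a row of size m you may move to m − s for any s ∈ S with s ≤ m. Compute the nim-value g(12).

Compute g(0), g(1), … for moves {7, 8, 10}:
g(0) = mex{} = 0
g(1) = mex{} = 0
g(2) = mex{} = 0
g(3) = mex{} = 0
g(4) = mex{} = 0
g(5) = mex{} = 0
g(6) = mex{} = 0
g(7) = mex{0} = 1
g(8) = mex{0} = 1
g(9) = mex{0} = 1
g(10) = mex{0} = 1
g(11) = mex{0} = 1
g(12) = mex{0} = 1
So g(12) = 1.

1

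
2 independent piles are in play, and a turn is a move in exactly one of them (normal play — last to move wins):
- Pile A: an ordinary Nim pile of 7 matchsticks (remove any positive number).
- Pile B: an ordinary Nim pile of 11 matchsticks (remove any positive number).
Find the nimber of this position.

Pile A is a plain Nim pile of size 7, so its Grundy value is 7.
Pile B is a plain Nim pile of size 11, so its Grundy value is 11.
By the Sprague-Grundy theorem, the Grundy value of a sum of independent games is the XOR of the component values.
Combined value = 7 ⊕ 11 = 12.

12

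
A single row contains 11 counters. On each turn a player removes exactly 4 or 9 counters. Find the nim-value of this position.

2

Compute g(0), g(1), … for moves {4, 9}:
g(0) = mex{} = 0
g(1) = mex{} = 0
g(2) = mex{} = 0
g(3) = mex{} = 0
g(4) = mex{0} = 1
g(5) = mex{0} = 1
g(6) = mex{0} = 1
g(7) = mex{0} = 1
g(8) = mex{1} = 0
g(9) = mex{0,1} = 2
g(10) = mex{0,1} = 2
g(11) = mex{0,1} = 2
So g(11) = 2.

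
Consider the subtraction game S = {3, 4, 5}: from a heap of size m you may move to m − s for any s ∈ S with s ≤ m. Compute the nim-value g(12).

1

Compute g(0), g(1), … for moves {3, 4, 5}:
g(0) = mex{} = 0
g(1) = mex{} = 0
g(2) = mex{} = 0
g(3) = mex{0} = 1
g(4) = mex{0} = 1
g(5) = mex{0} = 1
g(6) = mex{0,1} = 2
g(7) = mex{0,1} = 2
g(8) = mex{1} = 0
g(9) = mex{1,2} = 0
g(10) = mex{1,2} = 0
g(11) = mex{0,2} = 1
g(12) = mex{0,2} = 1
So g(12) = 1.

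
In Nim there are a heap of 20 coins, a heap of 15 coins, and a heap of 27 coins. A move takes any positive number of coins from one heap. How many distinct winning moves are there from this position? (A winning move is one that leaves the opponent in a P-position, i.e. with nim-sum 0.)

Nim-sum: 20 ⊕ 15 ⊕ 27 = 0.
The nim-sum is already 0, so every move leaves a nonzero nim-sum — there are no winning moves.

0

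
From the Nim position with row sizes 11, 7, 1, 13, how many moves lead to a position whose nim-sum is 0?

0

Compute the nim-sum pairwise:
11 XOR 7 = 12
12 XOR 1 = 13
13 XOR 13 = 0
The nim-sum is already 0, so every move leaves a nonzero nim-sum — there are no winning moves.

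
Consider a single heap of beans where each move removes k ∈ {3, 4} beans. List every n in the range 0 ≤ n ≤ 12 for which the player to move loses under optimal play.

0, 1, 2, 7, 8, 9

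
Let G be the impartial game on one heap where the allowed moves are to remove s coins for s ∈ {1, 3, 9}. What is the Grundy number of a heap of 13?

1

Compute g(0), g(1), … for moves {1, 3, 9}:
g(0) = mex{} = 0
g(1) = mex{0} = 1
g(2) = mex{1} = 0
g(3) = mex{0} = 1
g(4) = mex{1} = 0
g(5) = mex{0} = 1
g(6) = mex{1} = 0
g(7) = mex{0} = 1
g(8) = mex{1} = 0
g(9) = mex{0} = 1
g(10) = mex{1} = 0
g(11) = mex{0} = 1
g(12) = mex{1} = 0
g(13) = mex{0} = 1
So g(13) = 1.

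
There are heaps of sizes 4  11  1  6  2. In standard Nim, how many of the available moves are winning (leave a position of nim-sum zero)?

1

Compute the nim-sum pairwise:
4 ⊕ 11 = 15
15 ⊕ 1 = 14
14 ⊕ 6 = 8
8 ⊕ 2 = 10
The overall nim-sum is X = 10. A heap of size p has a winning move iff p XOR X < p (reduce it to p XOR X).
  4: 4 XOR 10 = 14 ≥ 4 — no move.
  11: 11 XOR 10 = 1 < 11 — winning move (to 1).
  1: 1 XOR 10 = 11 ≥ 1 — no move.
  6: 6 XOR 10 = 12 ≥ 6 — no move.
  2: 2 XOR 10 = 8 ≥ 2 — no move.
That gives 1 winning move.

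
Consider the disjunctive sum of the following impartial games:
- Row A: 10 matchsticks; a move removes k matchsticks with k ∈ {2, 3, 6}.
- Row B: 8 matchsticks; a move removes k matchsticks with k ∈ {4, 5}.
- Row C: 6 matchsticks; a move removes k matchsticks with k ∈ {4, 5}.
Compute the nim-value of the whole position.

3

Build the Grundy sequence for row A with g(k) = mex{g(k−s) : s ∈ {2, 3, 6}, s ≤ k}:
g(0) = mex{} = 0
g(1) = mex{} = 0
g(2) = mex{0} = 1
g(3) = mex{0} = 1
g(4) = mex{0,1} = 2
g(5) = mex{1} = 0
g(6) = mex{0,1,2} = 3
g(7) = mex{0,2} = 1
g(8) = mex{0,1,3} = 2
g(9) = mex{1,3} = 0
g(10) = mex{1,2} = 0
So g(10) = 0.
For row B, compute g(0), g(1), … with moves {4, 5}:
g(0) = mex{} = 0
g(1) = mex{} = 0
g(2) = mex{} = 0
g(3) = mex{} = 0
g(4) = mex{0} = 1
g(5) = mex{0} = 1
g(6) = mex{0} = 1
g(7) = mex{0} = 1
g(8) = mex{0,1} = 2
So g(8) = 2.
Build the Grundy sequence for row C with g(k) = mex{g(k−s) : s ∈ {4, 5}, s ≤ k}:
g(0) = mex{} = 0
g(1) = mex{} = 0
g(2) = mex{} = 0
g(3) = mex{} = 0
g(4) = mex{0} = 1
g(5) = mex{0} = 1
g(6) = mex{0} = 1
So g(6) = 1.
The value of a disjunctive sum is the nim-sum of the parts.
Combined value = 0 ⊕ 2 ⊕ 1 = 3.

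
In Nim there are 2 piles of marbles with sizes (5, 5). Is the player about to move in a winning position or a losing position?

Losing position

Write each in binary and XOR column by column:
  101  (5)
  101  (5)
  ---
  000  (0)
The nim-sum is 0, so this is a P-position: the player to move is in a losing position under optimal play.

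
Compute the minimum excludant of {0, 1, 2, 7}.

The values 0, 1, 2 are all present; 3 is the first non-negative integer missing from the set.

3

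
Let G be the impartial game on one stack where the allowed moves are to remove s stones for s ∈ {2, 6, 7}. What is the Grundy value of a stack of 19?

1

Compute g(0), g(1), … for moves {2, 6, 7}:
k:     0  1  2  3  4  5  6  7  8  9 10 11 12 13 14 15 16 17 18 19
g(k):  0  0  1  1  0  0  1  1  2  0  3  1  2  0  0  1  1  0  0  1
So g(19) = 1.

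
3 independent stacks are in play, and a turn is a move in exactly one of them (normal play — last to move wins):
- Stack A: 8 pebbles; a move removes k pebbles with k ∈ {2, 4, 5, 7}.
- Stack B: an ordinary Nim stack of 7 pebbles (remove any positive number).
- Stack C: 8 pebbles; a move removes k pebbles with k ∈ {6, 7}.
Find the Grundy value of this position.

2

Grundy values for stack A (subtraction set {2, 4, 5, 7}):
k:     0  1  2  3  4  5  6  7  8
g(k):  0  0  1  1  2  2  3  3  4
So g(8) = 4.
Stack B is a plain Nim stack of size 7, so its Grundy value is 7.
Grundy values for stack C (subtraction set {6, 7}):
g(0) = mex{} = 0
g(1) = mex{} = 0
g(2) = mex{} = 0
g(3) = mex{} = 0
g(4) = mex{} = 0
g(5) = mex{} = 0
g(6) = mex{0} = 1
g(7) = mex{0} = 1
g(8) = mex{0} = 1
So g(8) = 1.
The value of a disjunctive sum is the nim-sum of the parts.
Combined value = 4 ⊕ 7 ⊕ 1 = 2.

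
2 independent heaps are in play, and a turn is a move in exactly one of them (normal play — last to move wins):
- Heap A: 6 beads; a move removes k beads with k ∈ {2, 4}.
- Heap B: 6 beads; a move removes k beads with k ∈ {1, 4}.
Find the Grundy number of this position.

1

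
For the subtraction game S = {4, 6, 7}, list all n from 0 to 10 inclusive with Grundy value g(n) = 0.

0, 1, 2, 3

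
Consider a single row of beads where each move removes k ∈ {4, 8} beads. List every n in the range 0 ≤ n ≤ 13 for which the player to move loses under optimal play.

0, 1, 2, 3, 12, 13

Build the Grundy sequence with g(k) = mex{g(k−s) : s ∈ {4, 8}, s ≤ k}:
k:     0  1  2  3  4  5  6  7  8  9 10 11 12 13
g(k):  0  0  0  0  1  1  1  1  2  2  2  2  0  0
The P-positions (g = 0) in 0..13 are 0, 1, 2, 3, 12, 13.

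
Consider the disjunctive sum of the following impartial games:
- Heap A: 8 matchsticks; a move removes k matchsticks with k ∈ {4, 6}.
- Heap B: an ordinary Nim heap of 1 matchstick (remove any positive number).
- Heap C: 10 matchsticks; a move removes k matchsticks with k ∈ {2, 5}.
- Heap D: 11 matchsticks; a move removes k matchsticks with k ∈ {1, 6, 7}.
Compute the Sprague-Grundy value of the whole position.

1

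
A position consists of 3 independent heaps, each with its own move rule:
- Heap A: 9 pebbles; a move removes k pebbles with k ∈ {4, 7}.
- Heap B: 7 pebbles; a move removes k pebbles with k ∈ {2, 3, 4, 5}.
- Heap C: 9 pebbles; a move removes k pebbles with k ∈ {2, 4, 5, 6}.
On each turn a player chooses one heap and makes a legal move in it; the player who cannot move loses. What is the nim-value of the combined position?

2

For heap A, compute g(0), g(1), … with moves {4, 7}:
g(0) = mex{} = 0
g(1) = mex{} = 0
g(2) = mex{} = 0
g(3) = mex{} = 0
g(4) = mex{0} = 1
g(5) = mex{0} = 1
g(6) = mex{0} = 1
g(7) = mex{0} = 1
g(8) = mex{0,1} = 2
g(9) = mex{0,1} = 2
So g(9) = 2.
For heap B, compute g(0), g(1), … with moves {2, 3, 4, 5}:
k:     0  1  2  3  4  5  6  7
g(k):  0  0  1  1  2  2  3  0
So g(7) = 0.
For heap C, compute g(0), g(1), … with moves {2, 4, 5, 6}:
g(0) = mex{} = 0
g(1) = mex{} = 0
g(2) = mex{0} = 1
g(3) = mex{0} = 1
g(4) = mex{0,1} = 2
g(5) = mex{0,1} = 2
g(6) = mex{0,1,2} = 3
g(7) = mex{0,1,2} = 3
g(8) = mex{1,2,3} = 0
g(9) = mex{1,2,3} = 0
So g(9) = 0.
By the Sprague-Grundy theorem, the Grundy value of a sum of independent games is the XOR of the component values.
Combined value = 2 ⊕ 0 ⊕ 0 = 2.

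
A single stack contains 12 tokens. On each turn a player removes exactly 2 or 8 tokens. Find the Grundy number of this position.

1

Grundy values for subtraction set {2, 8}:
g(0) = mex{} = 0
g(1) = mex{} = 0
g(2) = mex{0} = 1
g(3) = mex{0} = 1
g(4) = mex{1} = 0
g(5) = mex{1} = 0
g(6) = mex{0} = 1
g(7) = mex{0} = 1
g(8) = mex{0,1} = 2
g(9) = mex{0,1} = 2
g(10) = mex{1,2} = 0
g(11) = mex{1,2} = 0
g(12) = mex{0} = 1
So g(12) = 1.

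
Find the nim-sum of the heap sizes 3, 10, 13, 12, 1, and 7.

Compute the nim-sum pairwise:
3 XOR 10 = 9
9 XOR 13 = 4
4 XOR 12 = 8
8 XOR 1 = 9
9 XOR 7 = 14

14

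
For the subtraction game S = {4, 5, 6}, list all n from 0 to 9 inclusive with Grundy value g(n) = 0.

Grundy values for subtraction set {4, 5, 6}:
g(0) = mex{} = 0
g(1) = mex{} = 0
g(2) = mex{} = 0
g(3) = mex{} = 0
g(4) = mex{0} = 1
g(5) = mex{0} = 1
g(6) = mex{0} = 1
g(7) = mex{0} = 1
g(8) = mex{0,1} = 2
g(9) = mex{0,1} = 2
The P-positions (g = 0) in 0..9 are 0, 1, 2, 3.

0, 1, 2, 3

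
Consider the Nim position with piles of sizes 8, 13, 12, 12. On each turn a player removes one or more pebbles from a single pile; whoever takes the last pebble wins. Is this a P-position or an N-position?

N-position

Compute the nim-sum pairwise:
8 ⊕ 13 = 5
5 ⊕ 12 = 9
9 ⊕ 12 = 5
The nim-sum is 5 ≠ 0, so this is an N-position: the player to move can win.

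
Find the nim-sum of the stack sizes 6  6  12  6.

Compute the nim-sum pairwise:
6 XOR 6 = 0
0 XOR 12 = 12
12 XOR 6 = 10

10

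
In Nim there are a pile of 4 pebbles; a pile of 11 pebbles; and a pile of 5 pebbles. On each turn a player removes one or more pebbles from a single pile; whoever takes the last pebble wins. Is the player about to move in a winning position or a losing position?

Winning position

Nim-sum: 4 XOR 11 XOR 5 = 10.
The nim-sum is 10 ≠ 0, so this is an N-position: the player to move can win.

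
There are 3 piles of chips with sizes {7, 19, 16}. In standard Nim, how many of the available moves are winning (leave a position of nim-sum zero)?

1

In binary:
  00111  (7)
  10011  (19)
  10000  (16)
  -----
  00100  (4)
The overall nim-sum is X = 4. A pile of size p has a winning move iff p XOR X < p (reduce it to p XOR X).
  7: 7 XOR 4 = 3 < 7 — winning move (to 3).
  19: 19 XOR 4 = 23 ≥ 19 — no move.
  16: 16 XOR 4 = 20 ≥ 16 — no move.
That gives 1 winning move.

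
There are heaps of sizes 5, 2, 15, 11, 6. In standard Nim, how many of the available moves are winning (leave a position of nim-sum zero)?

3

Write each in binary and XOR column by column:
  0101  (5)
  0010  (2)
  1111  (15)
  1011  (11)
  0110  (6)
  ----
  0101  (5)
The overall nim-sum is X = 5. A heap of size p has a winning move iff p XOR X < p (reduce it to p XOR X).
  5: 5 XOR 5 = 0 < 5 — winning move (to 0).
  2: 2 XOR 5 = 7 ≥ 2 — no move.
  15: 15 XOR 5 = 10 < 15 — winning move (to 10).
  11: 11 XOR 5 = 14 ≥ 11 — no move.
  6: 6 XOR 5 = 3 < 6 — winning move (to 3).
That gives 3 winning moves.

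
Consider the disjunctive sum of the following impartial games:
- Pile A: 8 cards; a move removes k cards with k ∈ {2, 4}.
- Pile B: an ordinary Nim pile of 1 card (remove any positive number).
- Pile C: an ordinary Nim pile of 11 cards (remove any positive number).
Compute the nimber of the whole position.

Build the Grundy sequence for pile A with g(k) = mex{g(k−s) : s ∈ {2, 4}, s ≤ k}:
k:     0  1  2  3  4  5  6  7  8
g(k):  0  0  1  1  2  2  0  0  1
So g(8) = 1.
Pile B is a plain Nim pile of size 1, so its Grundy value is 1.
Pile C is a plain Nim pile of size 11, so its Grundy value is 11.
By the Sprague-Grundy theorem, the Grundy value of a sum of independent games is the XOR of the component values.
Combined value = 1 ⊕ 1 ⊕ 11 = 11.

11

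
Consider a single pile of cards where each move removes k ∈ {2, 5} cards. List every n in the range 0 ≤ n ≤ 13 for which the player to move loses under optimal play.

0, 1, 4, 7, 8, 11

Compute g(0), g(1), … for moves {2, 5}:
k:     0  1  2  3  4  5  6  7  8  9 10 11 12 13
g(k):  0  0  1  1  0  2  1  0  0  1  1  0  2  1
The P-positions (g = 0) in 0..13 are 0, 1, 4, 7, 8, 11.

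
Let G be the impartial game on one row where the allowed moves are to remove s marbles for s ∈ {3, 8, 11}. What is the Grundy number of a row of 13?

2

Compute g(0), g(1), … for moves {3, 8, 11}:
k:     0  1  2  3  4  5  6  7  8  9 10 11 12 13
g(k):  0  0  0  1  1  1  0  0  2  1  1  3  2  2
So g(13) = 2.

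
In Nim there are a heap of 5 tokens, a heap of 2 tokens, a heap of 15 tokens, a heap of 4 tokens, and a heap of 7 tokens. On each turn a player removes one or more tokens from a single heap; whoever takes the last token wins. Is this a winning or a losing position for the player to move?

Compute the nim-sum pairwise:
5 XOR 2 = 7
7 XOR 15 = 8
8 XOR 4 = 12
12 XOR 7 = 11
The nim-sum is 11 ≠ 0, so this is an N-position: the player to move can win.

Winning position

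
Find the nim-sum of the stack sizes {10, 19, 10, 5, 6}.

16

In binary:
  01010  (10)
  10011  (19)
  01010  (10)
  00101  (5)
  00110  (6)
  -----
  10000  (16)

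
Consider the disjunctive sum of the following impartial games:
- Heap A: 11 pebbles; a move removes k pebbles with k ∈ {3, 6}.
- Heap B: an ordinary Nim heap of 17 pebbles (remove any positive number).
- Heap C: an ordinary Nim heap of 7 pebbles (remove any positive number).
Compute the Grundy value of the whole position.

Build the Grundy sequence for heap A with g(k) = mex{g(k−s) : s ∈ {3, 6}, s ≤ k}:
g(0) = mex{} = 0
g(1) = mex{} = 0
g(2) = mex{} = 0
g(3) = mex{0} = 1
g(4) = mex{0} = 1
g(5) = mex{0} = 1
g(6) = mex{0,1} = 2
g(7) = mex{0,1} = 2
g(8) = mex{0,1} = 2
g(9) = mex{1,2} = 0
g(10) = mex{1,2} = 0
g(11) = mex{1,2} = 0
So g(11) = 0.
Heap B is a plain Nim heap of size 17, so its Grundy value is 17.
Heap C is a plain Nim heap of size 7, so its Grundy value is 7.
By the Sprague-Grundy theorem, the Grundy value of a sum of independent games is the XOR of the component values.
Combined value = 0 XOR 17 XOR 7 = 22.

22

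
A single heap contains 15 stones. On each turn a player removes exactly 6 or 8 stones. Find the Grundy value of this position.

0

Build the Grundy sequence with g(k) = mex{g(k−s) : s ∈ {6, 8}, s ≤ k}:
k:     0  1  2  3  4  5  6  7  8  9 10 11 12 13 14 15
g(k):  0  0  0  0  0  0  1  1  1  1  1  1  2  2  0  0
So g(15) = 0.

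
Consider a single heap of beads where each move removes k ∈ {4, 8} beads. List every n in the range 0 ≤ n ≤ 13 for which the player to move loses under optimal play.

Grundy values for subtraction set {4, 8}:
g(0) = mex{} = 0
g(1) = mex{} = 0
g(2) = mex{} = 0
g(3) = mex{} = 0
g(4) = mex{0} = 1
g(5) = mex{0} = 1
g(6) = mex{0} = 1
g(7) = mex{0} = 1
g(8) = mex{0,1} = 2
g(9) = mex{0,1} = 2
g(10) = mex{0,1} = 2
g(11) = mex{0,1} = 2
g(12) = mex{1,2} = 0
g(13) = mex{1,2} = 0
The P-positions (g = 0) in 0..13 are 0, 1, 2, 3, 12, 13.

0, 1, 2, 3, 12, 13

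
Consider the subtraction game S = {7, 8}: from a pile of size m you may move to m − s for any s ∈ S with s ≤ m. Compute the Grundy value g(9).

1

Build the Grundy sequence with g(k) = mex{g(k−s) : s ∈ {7, 8}, s ≤ k}:
k:     0  1  2  3  4  5  6  7  8  9
g(k):  0  0  0  0  0  0  0  1  1  1
So g(9) = 1.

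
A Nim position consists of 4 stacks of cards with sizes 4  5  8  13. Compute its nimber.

4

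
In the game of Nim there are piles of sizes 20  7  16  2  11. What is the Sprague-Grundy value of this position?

10

Nim-sum: 20 ^ 7 ^ 16 ^ 2 ^ 11 = 10.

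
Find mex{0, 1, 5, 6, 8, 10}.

2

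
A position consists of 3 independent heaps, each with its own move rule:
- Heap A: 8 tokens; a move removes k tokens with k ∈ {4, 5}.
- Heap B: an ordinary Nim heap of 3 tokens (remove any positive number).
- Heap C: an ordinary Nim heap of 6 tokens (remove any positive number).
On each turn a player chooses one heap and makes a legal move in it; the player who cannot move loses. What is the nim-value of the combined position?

7

For heap A, compute g(0), g(1), … with moves {4, 5}:
g(0) = mex{} = 0
g(1) = mex{} = 0
g(2) = mex{} = 0
g(3) = mex{} = 0
g(4) = mex{0} = 1
g(5) = mex{0} = 1
g(6) = mex{0} = 1
g(7) = mex{0} = 1
g(8) = mex{0,1} = 2
So g(8) = 2.
Heap B is a plain Nim heap of size 3, so its Grundy value is 3.
Heap C is a plain Nim heap of size 6, so its Grundy value is 6.
The value of a disjunctive sum is the nim-sum of the parts.
Combined value = 2 XOR 3 XOR 6 = 7.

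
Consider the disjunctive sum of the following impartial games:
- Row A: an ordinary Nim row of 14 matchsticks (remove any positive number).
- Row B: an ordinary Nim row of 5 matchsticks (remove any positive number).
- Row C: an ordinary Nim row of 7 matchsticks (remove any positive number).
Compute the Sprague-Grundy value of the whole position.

12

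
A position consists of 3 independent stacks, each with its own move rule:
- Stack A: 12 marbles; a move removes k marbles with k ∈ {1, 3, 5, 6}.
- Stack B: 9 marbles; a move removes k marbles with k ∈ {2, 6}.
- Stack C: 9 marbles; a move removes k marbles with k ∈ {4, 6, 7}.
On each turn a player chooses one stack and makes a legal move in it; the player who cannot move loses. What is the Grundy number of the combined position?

3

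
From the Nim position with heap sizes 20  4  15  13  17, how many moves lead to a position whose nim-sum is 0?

1

Nim-sum: 20 XOR 4 XOR 15 XOR 13 XOR 17 = 3.
The overall nim-sum is X = 3. A heap of size p has a winning move iff p XOR X < p (reduce it to p XOR X).
  20: 20 XOR 3 = 23 ≥ 20 — no move.
  4: 4 XOR 3 = 7 ≥ 4 — no move.
  15: 15 XOR 3 = 12 < 15 — winning move (to 12).
  13: 13 XOR 3 = 14 ≥ 13 — no move.
  17: 17 XOR 3 = 18 ≥ 17 — no move.
That gives 1 winning move.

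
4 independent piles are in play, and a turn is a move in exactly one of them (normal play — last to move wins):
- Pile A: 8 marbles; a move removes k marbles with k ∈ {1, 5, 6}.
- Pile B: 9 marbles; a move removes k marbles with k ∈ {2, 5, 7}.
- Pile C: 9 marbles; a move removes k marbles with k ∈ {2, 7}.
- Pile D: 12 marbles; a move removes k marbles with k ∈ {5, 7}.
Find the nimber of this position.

0

For pile A, compute g(0), g(1), … with moves {1, 5, 6}:
k:     0  1  2  3  4  5  6  7  8
g(k):  0  1  0  1  0  1  2  3  2
So g(8) = 2.
Grundy values for pile B (subtraction set {2, 5, 7}):
g(0) = mex{} = 0
g(1) = mex{} = 0
g(2) = mex{0} = 1
g(3) = mex{0} = 1
g(4) = mex{1} = 0
g(5) = mex{0,1} = 2
g(6) = mex{0} = 1
g(7) = mex{0,1,2} = 3
g(8) = mex{0,1} = 2
g(9) = mex{0,1,3} = 2
So g(9) = 2.
Grundy values for pile C (subtraction set {2, 7}):
k:     0  1  2  3  4  5  6  7  8  9
g(k):  0  0  1  1  0  0  1  1  2  0
So g(9) = 0.
For pile D, compute g(0), g(1), … with moves {5, 7}:
k:     0  1  2  3  4  5  6  7  8  9 10 11 12
g(k):  0  0  0  0  0  1  1  1  1  1  2  2  0
So g(12) = 0.
The value of a disjunctive sum is the nim-sum of the parts.
Combined value = 2 ⊕ 2 ⊕ 0 ⊕ 0 = 0.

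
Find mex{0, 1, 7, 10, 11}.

2

The values 0, 1 are all present; 2 is the first non-negative integer missing from the set.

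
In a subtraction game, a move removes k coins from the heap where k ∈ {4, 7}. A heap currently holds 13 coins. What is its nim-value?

0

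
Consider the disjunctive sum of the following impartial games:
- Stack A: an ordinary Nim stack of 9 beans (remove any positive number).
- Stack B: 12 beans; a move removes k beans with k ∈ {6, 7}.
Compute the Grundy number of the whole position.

11

Stack A is a plain Nim stack of size 9, so its Grundy value is 9.
For stack B, compute g(0), g(1), … with moves {6, 7}:
g(0) = mex{} = 0
g(1) = mex{} = 0
g(2) = mex{} = 0
g(3) = mex{} = 0
g(4) = mex{} = 0
g(5) = mex{} = 0
g(6) = mex{0} = 1
g(7) = mex{0} = 1
g(8) = mex{0} = 1
g(9) = mex{0} = 1
g(10) = mex{0} = 1
g(11) = mex{0} = 1
g(12) = mex{0,1} = 2
So g(12) = 2.
The value of a disjunctive sum is the nim-sum of the parts.
Combined value = 9 ⊕ 2 = 11.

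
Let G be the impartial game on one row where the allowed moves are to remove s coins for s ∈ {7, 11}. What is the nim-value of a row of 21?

0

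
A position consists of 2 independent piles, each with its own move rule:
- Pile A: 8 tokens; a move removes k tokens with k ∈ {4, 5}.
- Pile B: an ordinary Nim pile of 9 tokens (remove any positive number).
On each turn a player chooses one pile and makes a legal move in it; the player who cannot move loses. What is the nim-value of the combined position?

For pile A, compute g(0), g(1), … with moves {4, 5}:
g(0) = mex{} = 0
g(1) = mex{} = 0
g(2) = mex{} = 0
g(3) = mex{} = 0
g(4) = mex{0} = 1
g(5) = mex{0} = 1
g(6) = mex{0} = 1
g(7) = mex{0} = 1
g(8) = mex{0,1} = 2
So g(8) = 2.
Pile B is a plain Nim pile of size 9, so its Grundy value is 9.
The value of a disjunctive sum is the nim-sum of the parts.
Combined value = 2 ⊕ 9 = 11.

11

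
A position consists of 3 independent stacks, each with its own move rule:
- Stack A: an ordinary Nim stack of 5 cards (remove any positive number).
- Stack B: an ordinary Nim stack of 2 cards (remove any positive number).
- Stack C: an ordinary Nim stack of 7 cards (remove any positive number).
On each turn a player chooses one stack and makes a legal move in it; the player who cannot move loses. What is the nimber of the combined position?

Stack A is a plain Nim stack of size 5, so its Grundy value is 5.
Stack B is a plain Nim stack of size 2, so its Grundy value is 2.
Stack C is a plain Nim stack of size 7, so its Grundy value is 7.
By the Sprague-Grundy theorem, the Grundy value of a sum of independent games is the XOR of the component values.
Combined value = 5 ⊕ 2 ⊕ 7 = 0.

0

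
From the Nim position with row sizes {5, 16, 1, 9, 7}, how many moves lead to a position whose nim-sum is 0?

1

Write each in binary and XOR column by column:
  00101  (5)
  10000  (16)
  00001  (1)
  01001  (9)
  00111  (7)
  -----
  11010  (26)
The overall nim-sum is X = 26. A row of size p has a winning move iff p XOR X < p (reduce it to p XOR X).
  5: 5 XOR 26 = 31 ≥ 5 — no move.
  16: 16 XOR 26 = 10 < 16 — winning move (to 10).
  1: 1 XOR 26 = 27 ≥ 1 — no move.
  9: 9 XOR 26 = 19 ≥ 9 — no move.
  7: 7 XOR 26 = 29 ≥ 7 — no move.
That gives 1 winning move.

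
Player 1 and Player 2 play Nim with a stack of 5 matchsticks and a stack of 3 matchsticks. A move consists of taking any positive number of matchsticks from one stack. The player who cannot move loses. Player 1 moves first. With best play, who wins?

Player 1 wins

Compute the nim-sum pairwise:
5 ^ 3 = 6
The nim-sum is 6 ≠ 0, so this is an N-position: the player to move can win; Player 1 has a winning move.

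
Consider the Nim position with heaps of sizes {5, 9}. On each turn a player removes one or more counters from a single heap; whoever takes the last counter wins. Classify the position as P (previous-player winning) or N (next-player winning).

N-position

Nim-sum: 5 ^ 9 = 12.
The nim-sum is 12 ≠ 0, so this is an N-position: the player to move can win.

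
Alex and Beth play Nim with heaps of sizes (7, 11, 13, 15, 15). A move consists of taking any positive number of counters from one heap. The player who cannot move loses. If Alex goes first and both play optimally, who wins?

Alex wins

Nim-sum: 7 ⊕ 11 ⊕ 13 ⊕ 15 ⊕ 15 = 1.
The nim-sum is 1 ≠ 0, so this is an N-position: the player to move can win; Alex has a winning move.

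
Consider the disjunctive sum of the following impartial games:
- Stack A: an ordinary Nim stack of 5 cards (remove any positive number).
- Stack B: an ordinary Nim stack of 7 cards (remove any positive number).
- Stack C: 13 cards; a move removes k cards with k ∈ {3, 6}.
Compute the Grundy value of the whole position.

Stack A is a plain Nim stack of size 5, so its Grundy value is 5.
Stack B is a plain Nim stack of size 7, so its Grundy value is 7.
Build the Grundy sequence for stack C with g(k) = mex{g(k−s) : s ∈ {3, 6}, s ≤ k}:
k:     0  1  2  3  4  5  6  7  8  9 10 11 12 13
g(k):  0  0  0  1  1  1  2  2  2  0  0  0  1  1
So g(13) = 1.
The value of a disjunctive sum is the nim-sum of the parts.
Combined value = 5 ⊕ 7 ⊕ 1 = 3.

3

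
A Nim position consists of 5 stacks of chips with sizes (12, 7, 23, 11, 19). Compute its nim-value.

4

Compute the nim-sum pairwise:
12 ⊕ 7 = 11
11 ⊕ 23 = 28
28 ⊕ 11 = 23
23 ⊕ 19 = 4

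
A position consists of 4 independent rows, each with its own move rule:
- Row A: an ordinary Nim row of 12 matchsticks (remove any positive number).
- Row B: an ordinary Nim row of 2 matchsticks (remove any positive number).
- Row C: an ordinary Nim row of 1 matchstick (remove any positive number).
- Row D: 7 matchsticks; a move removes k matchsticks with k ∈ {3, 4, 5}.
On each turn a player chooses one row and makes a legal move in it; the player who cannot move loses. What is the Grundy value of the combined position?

13

Row A is a plain Nim row of size 12, so its Grundy value is 12.
Row B is a plain Nim row of size 2, so its Grundy value is 2.
Row C is a plain Nim row of size 1, so its Grundy value is 1.
Grundy values for row D (subtraction set {3, 4, 5}):
g(0) = mex{} = 0
g(1) = mex{} = 0
g(2) = mex{} = 0
g(3) = mex{0} = 1
g(4) = mex{0} = 1
g(5) = mex{0} = 1
g(6) = mex{0,1} = 2
g(7) = mex{0,1} = 2
So g(7) = 2.
The value of a disjunctive sum is the nim-sum of the parts.
Combined value = 12 XOR 2 XOR 1 XOR 2 = 13.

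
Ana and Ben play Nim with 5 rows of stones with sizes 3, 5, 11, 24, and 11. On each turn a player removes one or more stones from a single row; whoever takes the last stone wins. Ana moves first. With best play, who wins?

Ana wins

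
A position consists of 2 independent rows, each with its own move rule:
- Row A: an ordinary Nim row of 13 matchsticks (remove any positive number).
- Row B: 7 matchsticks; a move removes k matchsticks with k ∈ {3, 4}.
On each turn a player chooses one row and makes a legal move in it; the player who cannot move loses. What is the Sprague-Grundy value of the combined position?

Row A is a plain Nim row of size 13, so its Grundy value is 13.
Grundy values for row B (subtraction set {3, 4}):
k:     0  1  2  3  4  5  6  7
g(k):  0  0  0  1  1  1  2  0
So g(7) = 0.
The value of a disjunctive sum is the nim-sum of the parts.
Combined value = 13 XOR 0 = 13.

13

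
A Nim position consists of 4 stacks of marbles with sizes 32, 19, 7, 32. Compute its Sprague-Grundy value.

Compute the nim-sum pairwise:
32 XOR 19 = 51
51 XOR 7 = 52
52 XOR 32 = 20

20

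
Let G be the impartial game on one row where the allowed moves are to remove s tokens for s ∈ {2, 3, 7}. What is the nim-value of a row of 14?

2

Compute g(0), g(1), … for moves {2, 3, 7}:
k:     0  1  2  3  4  5  6  7  8  9 10 11 12 13 14
g(k):  0  0  1  1  2  0  0  1  1  2  0  0  1  1  2
So g(14) = 2.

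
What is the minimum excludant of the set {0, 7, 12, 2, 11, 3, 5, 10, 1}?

The values 0, 1, 2, 3 are all present; 4 is the first non-negative integer missing from the set.

4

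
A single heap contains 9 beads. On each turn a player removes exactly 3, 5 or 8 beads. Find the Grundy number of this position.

3

Grundy values for subtraction set {3, 5, 8}:
g(0) = mex{} = 0
g(1) = mex{} = 0
g(2) = mex{} = 0
g(3) = mex{0} = 1
g(4) = mex{0} = 1
g(5) = mex{0} = 1
g(6) = mex{0,1} = 2
g(7) = mex{0,1} = 2
g(8) = mex{0,1} = 2
g(9) = mex{0,1,2} = 3
So g(9) = 3.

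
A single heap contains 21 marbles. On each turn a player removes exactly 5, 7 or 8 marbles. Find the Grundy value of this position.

1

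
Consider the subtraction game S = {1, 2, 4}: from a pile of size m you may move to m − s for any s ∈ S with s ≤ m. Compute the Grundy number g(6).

0

Compute g(0), g(1), … for moves {1, 2, 4}:
k:     0  1  2  3  4  5  6
g(k):  0  1  2  0  1  2  0
So g(6) = 0.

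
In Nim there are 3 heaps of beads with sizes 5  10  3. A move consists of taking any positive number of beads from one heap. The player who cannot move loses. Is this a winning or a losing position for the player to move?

Winning position

Nim-sum: 5 XOR 10 XOR 3 = 12.
The nim-sum is 12 ≠ 0, so this is an N-position: the player to move can win.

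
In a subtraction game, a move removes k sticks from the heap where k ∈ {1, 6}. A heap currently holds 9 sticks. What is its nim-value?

0

Grundy values for subtraction set {1, 6}:
g(0) = mex{} = 0
g(1) = mex{0} = 1
g(2) = mex{1} = 0
g(3) = mex{0} = 1
g(4) = mex{1} = 0
g(5) = mex{0} = 1
g(6) = mex{0,1} = 2
g(7) = mex{1,2} = 0
g(8) = mex{0} = 1
g(9) = mex{1} = 0
So g(9) = 0.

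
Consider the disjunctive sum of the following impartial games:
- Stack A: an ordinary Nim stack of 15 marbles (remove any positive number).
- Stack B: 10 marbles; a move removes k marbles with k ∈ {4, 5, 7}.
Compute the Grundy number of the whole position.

13

Stack A is a plain Nim stack of size 15, so its Grundy value is 15.
Build the Grundy sequence for stack B with g(k) = mex{g(k−s) : s ∈ {4, 5, 7}, s ≤ k}:
k:     0  1  2  3  4  5  6  7  8  9 10
g(k):  0  0  0  0  1  1  1  1  2  2  2
So g(10) = 2.
By the Sprague-Grundy theorem, the Grundy value of a sum of independent games is the XOR of the component values.
Combined value = 15 ⊕ 2 = 13.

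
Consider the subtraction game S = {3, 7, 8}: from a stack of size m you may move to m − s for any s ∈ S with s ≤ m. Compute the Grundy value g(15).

Compute g(0), g(1), … for moves {3, 7, 8}:
k:     0  1  2  3  4  5  6  7  8  9 10 11 12 13 14 15
g(k):  0  0  0  1  1  1  0  2  2  1  3  0  0  2  1  1
So g(15) = 1.

1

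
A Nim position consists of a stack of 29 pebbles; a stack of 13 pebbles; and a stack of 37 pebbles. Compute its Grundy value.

53

Compute the nim-sum pairwise:
29 ⊕ 13 = 16
16 ⊕ 37 = 53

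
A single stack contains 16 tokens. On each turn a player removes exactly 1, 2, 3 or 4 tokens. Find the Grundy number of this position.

1

Compute g(0), g(1), … for moves {1, 2, 3, 4}:
k:     0  1  2  3  4  5  6  7  8  9 10 11 12 13 14 15 16
g(k):  0  1  2  3  4  0  1  2  3  4  0  1  2  3  4  0  1
So g(16) = 1.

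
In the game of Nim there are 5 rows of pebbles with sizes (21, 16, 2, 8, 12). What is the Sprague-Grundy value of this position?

Compute the nim-sum pairwise:
21 ^ 16 = 5
5 ^ 2 = 7
7 ^ 8 = 15
15 ^ 12 = 3

3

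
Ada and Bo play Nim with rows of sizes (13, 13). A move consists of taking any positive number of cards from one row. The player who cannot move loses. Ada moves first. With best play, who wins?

Bo wins

Compute the nim-sum pairwise:
13 XOR 13 = 0
The nim-sum is 0, so this is a P-position: the player to move is in a losing position under optimal play; Ada is about to move from it and so loses — Bo wins.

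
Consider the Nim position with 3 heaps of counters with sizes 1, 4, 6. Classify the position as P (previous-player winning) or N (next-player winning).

Nim-sum: 1 XOR 4 XOR 6 = 3.
The nim-sum is 3 ≠ 0, so this is an N-position: the player to move can win.

N-position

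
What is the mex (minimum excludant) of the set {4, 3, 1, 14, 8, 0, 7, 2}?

5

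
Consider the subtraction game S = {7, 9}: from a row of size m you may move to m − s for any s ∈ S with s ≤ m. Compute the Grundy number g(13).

1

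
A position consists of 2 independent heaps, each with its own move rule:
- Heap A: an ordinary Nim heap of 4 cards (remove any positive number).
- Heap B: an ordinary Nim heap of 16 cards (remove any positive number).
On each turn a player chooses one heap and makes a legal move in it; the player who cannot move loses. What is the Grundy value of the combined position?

Heap A is a plain Nim heap of size 4, so its Grundy value is 4.
Heap B is a plain Nim heap of size 16, so its Grundy value is 16.
By the Sprague-Grundy theorem, the Grundy value of a sum of independent games is the XOR of the component values.
Combined value = 4 XOR 16 = 20.

20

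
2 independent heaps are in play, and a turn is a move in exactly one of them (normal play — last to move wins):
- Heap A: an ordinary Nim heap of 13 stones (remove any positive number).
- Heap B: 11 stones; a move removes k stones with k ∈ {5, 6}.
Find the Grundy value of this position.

Heap A is a plain Nim heap of size 13, so its Grundy value is 13.
For heap B, compute g(0), g(1), … with moves {5, 6}:
g(0) = mex{} = 0
g(1) = mex{} = 0
g(2) = mex{} = 0
g(3) = mex{} = 0
g(4) = mex{} = 0
g(5) = mex{0} = 1
g(6) = mex{0} = 1
g(7) = mex{0} = 1
g(8) = mex{0} = 1
g(9) = mex{0} = 1
g(10) = mex{0,1} = 2
g(11) = mex{1} = 0
So g(11) = 0.
The value of a disjunctive sum is the nim-sum of the parts.
Combined value = 13 ⊕ 0 = 13.

13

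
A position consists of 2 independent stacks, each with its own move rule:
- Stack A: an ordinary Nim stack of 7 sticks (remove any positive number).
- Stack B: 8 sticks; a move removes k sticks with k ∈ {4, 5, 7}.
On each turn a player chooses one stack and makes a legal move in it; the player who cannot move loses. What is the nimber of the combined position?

Stack A is a plain Nim stack of size 7, so its Grundy value is 7.
Build the Grundy sequence for stack B with g(k) = mex{g(k−s) : s ∈ {4, 5, 7}, s ≤ k}:
g(0) = mex{} = 0
g(1) = mex{} = 0
g(2) = mex{} = 0
g(3) = mex{} = 0
g(4) = mex{0} = 1
g(5) = mex{0} = 1
g(6) = mex{0} = 1
g(7) = mex{0} = 1
g(8) = mex{0,1} = 2
So g(8) = 2.
By the Sprague-Grundy theorem, the Grundy value of a sum of independent games is the XOR of the component values.
Combined value = 7 ⊕ 2 = 5.

5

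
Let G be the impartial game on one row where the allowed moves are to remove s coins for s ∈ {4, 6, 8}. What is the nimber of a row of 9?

2

Grundy values for subtraction set {4, 6, 8}:
k:     0  1  2  3  4  5  6  7  8  9
g(k):  0  0  0  0  1  1  1  1  2  2
So g(9) = 2.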